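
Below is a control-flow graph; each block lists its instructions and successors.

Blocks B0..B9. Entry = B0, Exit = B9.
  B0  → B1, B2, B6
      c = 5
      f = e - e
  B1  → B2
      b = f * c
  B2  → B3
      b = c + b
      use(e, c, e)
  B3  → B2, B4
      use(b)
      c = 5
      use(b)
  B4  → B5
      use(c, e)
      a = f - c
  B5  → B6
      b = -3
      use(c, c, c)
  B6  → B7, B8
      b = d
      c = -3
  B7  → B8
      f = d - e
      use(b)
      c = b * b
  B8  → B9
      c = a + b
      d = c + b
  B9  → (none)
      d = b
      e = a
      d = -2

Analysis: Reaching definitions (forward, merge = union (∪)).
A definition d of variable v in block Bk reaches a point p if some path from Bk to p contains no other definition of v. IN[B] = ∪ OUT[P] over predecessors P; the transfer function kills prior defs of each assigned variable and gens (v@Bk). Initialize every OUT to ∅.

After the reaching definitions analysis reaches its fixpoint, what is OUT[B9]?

Per-block solution:
  B0:  IN={}  OUT={c@B0, f@B0}
  B1:  IN={c@B0, f@B0}  OUT={b@B1, c@B0, f@B0}
  B2:  IN={b@B1, b@B2, c@B0, c@B3, f@B0}  OUT={b@B2, c@B0, c@B3, f@B0}
  B3:  IN={b@B2, c@B0, c@B3, f@B0}  OUT={b@B2, c@B3, f@B0}
  B4:  IN={b@B2, c@B3, f@B0}  OUT={a@B4, b@B2, c@B3, f@B0}
  B5:  IN={a@B4, b@B2, c@B3, f@B0}  OUT={a@B4, b@B5, c@B3, f@B0}
  B6:  IN={a@B4, b@B5, c@B0, c@B3, f@B0}  OUT={a@B4, b@B6, c@B6, f@B0}
  B7:  IN={a@B4, b@B6, c@B6, f@B0}  OUT={a@B4, b@B6, c@B7, f@B7}
  B8:  IN={a@B4, b@B6, c@B6, c@B7, f@B0, f@B7}  OUT={a@B4, b@B6, c@B8, d@B8, f@B0, f@B7}
  B9:  IN={a@B4, b@B6, c@B8, d@B8, f@B0, f@B7}  OUT={a@B4, b@B6, c@B8, d@B9, e@B9, f@B0, f@B7}

Merge at B9: IN[B9] = OUT[B8] = {a@B4, b@B6, c@B8, d@B8, f@B0, f@B7}
Applying B9's transfer function to that IN value gives OUT[B9] (row B9 above).

Answer: {a@B4, b@B6, c@B8, d@B9, e@B9, f@B0, f@B7}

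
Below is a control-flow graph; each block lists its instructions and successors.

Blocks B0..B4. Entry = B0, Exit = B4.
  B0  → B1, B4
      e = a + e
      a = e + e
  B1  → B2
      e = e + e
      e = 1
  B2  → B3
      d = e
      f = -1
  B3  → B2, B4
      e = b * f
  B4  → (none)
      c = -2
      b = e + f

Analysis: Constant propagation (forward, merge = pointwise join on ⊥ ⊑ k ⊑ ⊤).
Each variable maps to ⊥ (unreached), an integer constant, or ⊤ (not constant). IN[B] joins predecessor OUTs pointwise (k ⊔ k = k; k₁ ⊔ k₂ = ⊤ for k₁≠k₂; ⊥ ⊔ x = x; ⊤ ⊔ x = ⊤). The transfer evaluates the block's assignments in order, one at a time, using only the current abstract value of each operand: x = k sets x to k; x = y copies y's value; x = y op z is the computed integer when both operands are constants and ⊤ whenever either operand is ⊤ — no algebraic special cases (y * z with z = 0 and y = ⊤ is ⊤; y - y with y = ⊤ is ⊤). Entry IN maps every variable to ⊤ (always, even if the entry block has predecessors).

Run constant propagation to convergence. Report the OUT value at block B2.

Answer: {a: ⊤, b: ⊤, c: ⊤, d: ⊤, e: ⊤, f: -1}

Trace:
Converged values:
  B0:  IN=(all ⊤)  OUT=(all ⊤)
  B1:  IN=(all ⊤)  OUT={e:1; rest ⊤}
  B2:  IN=(all ⊤)  OUT={f:-1; rest ⊤}
  B3:  IN={f:-1; rest ⊤}  OUT={f:-1; rest ⊤}
  B4:  IN=(all ⊤)  OUT={c:-2; rest ⊤}

Merge at B2: IN[B2] = OUT[B1] ⊔ OUT[B3] = {a: ⊤, b: ⊤, c: ⊤, d: ⊤, e: ⊤, f: ⊤}
Applying B2's transfer function to that IN value gives OUT[B2] (row B2 above).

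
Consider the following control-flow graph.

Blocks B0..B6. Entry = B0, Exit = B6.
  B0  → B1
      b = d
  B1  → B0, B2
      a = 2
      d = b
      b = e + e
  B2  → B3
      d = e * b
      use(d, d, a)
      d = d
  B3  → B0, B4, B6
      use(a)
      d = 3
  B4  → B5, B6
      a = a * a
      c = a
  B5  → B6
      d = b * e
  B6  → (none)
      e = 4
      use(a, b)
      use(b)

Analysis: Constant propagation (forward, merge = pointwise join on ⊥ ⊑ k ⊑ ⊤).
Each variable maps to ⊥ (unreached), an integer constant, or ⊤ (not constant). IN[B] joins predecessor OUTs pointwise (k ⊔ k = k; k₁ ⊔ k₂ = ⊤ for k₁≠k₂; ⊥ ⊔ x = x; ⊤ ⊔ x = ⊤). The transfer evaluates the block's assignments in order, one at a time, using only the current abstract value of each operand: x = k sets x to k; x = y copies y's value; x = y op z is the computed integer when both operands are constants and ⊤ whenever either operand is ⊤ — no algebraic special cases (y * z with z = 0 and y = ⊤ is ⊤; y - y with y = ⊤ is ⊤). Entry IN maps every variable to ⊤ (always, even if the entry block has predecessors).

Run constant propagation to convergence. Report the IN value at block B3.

Fixpoint table:
  B0: | IN=(all ⊤) | OUT=(all ⊤)
  B1: | IN=(all ⊤) | OUT={a:2; rest ⊤}
  B2: | IN={a:2; rest ⊤} | OUT={a:2; rest ⊤}
  B3: | IN={a:2; rest ⊤} | OUT={a:2, d:3; rest ⊤}
  B4: | IN={a:2, d:3; rest ⊤} | OUT={a:4, c:4, d:3; rest ⊤}
  B5: | IN={a:4, c:4, d:3; rest ⊤} | OUT={a:4, c:4; rest ⊤}
  B6: | IN=(all ⊤) | OUT={e:4; rest ⊤}

Merge at B3: IN[B3] = OUT[B2] = {a: 2, b: ⊤, c: ⊤, d: ⊤, e: ⊤, f: ⊤}

Answer: {a: 2, b: ⊤, c: ⊤, d: ⊤, e: ⊤, f: ⊤}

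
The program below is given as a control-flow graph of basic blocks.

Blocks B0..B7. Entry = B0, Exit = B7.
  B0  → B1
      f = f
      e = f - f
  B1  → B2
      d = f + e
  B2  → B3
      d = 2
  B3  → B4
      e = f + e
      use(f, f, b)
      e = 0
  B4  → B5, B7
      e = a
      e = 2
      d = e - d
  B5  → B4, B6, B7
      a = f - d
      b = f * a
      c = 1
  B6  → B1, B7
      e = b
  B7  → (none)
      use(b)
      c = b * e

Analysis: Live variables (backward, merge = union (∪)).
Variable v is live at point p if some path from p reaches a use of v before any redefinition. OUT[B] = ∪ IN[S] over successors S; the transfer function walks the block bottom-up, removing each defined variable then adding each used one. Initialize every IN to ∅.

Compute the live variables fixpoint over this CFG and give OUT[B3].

Converged values:
  B0:   IN={a, b, f}   OUT={a, b, e, f}
  B1:   IN={a, b, e, f}   OUT={a, b, e, f}
  B2:   IN={a, b, e, f}   OUT={a, b, d, e, f}
  B3:   IN={a, b, d, e, f}   OUT={a, b, d, f}
  B4:   IN={a, b, d, f}   OUT={b, d, e, f}
  B5:   IN={d, e, f}   OUT={a, b, d, e, f}
  B6:   IN={a, b, f}   OUT={a, b, e, f}
  B7:   IN={b, e}   OUT={}

Merge at B3: OUT[B3] = IN[B4] = {a, b, d, f}

Answer: {a, b, d, f}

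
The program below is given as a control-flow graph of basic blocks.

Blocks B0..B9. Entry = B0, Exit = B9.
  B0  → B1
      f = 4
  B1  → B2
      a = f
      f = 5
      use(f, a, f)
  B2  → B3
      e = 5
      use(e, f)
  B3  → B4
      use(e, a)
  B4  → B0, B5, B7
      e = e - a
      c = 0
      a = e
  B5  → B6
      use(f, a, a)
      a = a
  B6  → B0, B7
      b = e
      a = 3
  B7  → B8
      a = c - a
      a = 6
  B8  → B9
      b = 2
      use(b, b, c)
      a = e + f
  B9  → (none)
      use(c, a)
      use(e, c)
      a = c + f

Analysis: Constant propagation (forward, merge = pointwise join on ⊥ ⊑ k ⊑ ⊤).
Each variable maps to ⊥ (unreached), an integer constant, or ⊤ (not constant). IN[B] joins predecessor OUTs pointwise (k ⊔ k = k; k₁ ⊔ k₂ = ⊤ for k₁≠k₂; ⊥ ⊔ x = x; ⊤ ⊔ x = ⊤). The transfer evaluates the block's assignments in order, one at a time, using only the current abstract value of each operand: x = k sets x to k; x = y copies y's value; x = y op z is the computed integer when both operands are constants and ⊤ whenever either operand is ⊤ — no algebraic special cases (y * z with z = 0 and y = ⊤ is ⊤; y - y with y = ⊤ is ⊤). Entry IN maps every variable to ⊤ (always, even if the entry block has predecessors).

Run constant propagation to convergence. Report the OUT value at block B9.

Answer: {a: 5, b: 2, c: 0, d: ⊤, e: 1, f: 5}

Working:
Converged values:
  B0:   IN=(all ⊤)   OUT={f:4; rest ⊤}
  B1:   IN={f:4; rest ⊤}   OUT={a:4, f:5; rest ⊤}
  B2:   IN={a:4, f:5; rest ⊤}   OUT={a:4, e:5, f:5; rest ⊤}
  B3:   IN={a:4, e:5, f:5; rest ⊤}   OUT={a:4, e:5, f:5; rest ⊤}
  B4:   IN={a:4, e:5, f:5; rest ⊤}   OUT={a:1, c:0, e:1, f:5; rest ⊤}
  B5:   IN={a:1, c:0, e:1, f:5; rest ⊤}   OUT={a:1, c:0, e:1, f:5; rest ⊤}
  B6:   IN={a:1, c:0, e:1, f:5; rest ⊤}   OUT={a:3, b:1, c:0, e:1, f:5; rest ⊤}
  B7:   IN={c:0, e:1, f:5; rest ⊤}   OUT={a:6, c:0, e:1, f:5; rest ⊤}
  B8:   IN={a:6, c:0, e:1, f:5; rest ⊤}   OUT={a:6, b:2, c:0, e:1, f:5; rest ⊤}
  B9:   IN={a:6, b:2, c:0, e:1, f:5; rest ⊤}   OUT={a:5, b:2, c:0, e:1, f:5; rest ⊤}

Merge at B9: IN[B9] = OUT[B8] = {a: 6, b: 2, c: 0, d: ⊤, e: 1, f: 5}
Applying B9's transfer function to that IN value gives OUT[B9] (row B9 above).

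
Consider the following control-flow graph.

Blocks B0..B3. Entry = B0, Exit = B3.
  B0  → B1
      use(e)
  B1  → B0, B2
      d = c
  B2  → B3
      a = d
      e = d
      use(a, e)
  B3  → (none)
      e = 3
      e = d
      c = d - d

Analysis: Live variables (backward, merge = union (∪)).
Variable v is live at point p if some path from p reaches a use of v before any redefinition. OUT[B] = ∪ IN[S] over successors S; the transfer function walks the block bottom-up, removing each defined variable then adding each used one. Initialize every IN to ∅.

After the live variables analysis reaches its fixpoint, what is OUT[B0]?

Answer: {c, e}

Derivation:
Per-block solution:
  B0:   IN={c, e}   OUT={c, e}
  B1:   IN={c, e}   OUT={c, d, e}
  B2:   IN={d}   OUT={d}
  B3:   IN={d}   OUT={}

Merge at B0: OUT[B0] = IN[B1] = {c, e}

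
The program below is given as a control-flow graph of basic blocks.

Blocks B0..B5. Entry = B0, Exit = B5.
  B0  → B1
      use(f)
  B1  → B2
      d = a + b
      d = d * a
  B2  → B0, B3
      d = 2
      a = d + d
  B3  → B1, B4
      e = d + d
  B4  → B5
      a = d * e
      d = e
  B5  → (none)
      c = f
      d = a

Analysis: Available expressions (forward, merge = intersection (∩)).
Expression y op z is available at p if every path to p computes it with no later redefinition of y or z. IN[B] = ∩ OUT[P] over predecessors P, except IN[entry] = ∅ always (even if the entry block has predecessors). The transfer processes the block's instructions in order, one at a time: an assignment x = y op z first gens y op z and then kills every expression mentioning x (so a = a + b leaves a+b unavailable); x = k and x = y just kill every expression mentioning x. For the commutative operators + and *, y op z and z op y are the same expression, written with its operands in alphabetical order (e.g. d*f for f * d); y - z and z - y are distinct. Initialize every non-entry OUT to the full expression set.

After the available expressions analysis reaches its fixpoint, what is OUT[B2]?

Answer: {d+d}

Working:
Converged values:
  B0: | IN={} | OUT={}
  B1: | IN={} | OUT={a+b}
  B2: | IN={a+b} | OUT={d+d}
  B3: | IN={d+d} | OUT={d+d}
  B4: | IN={d+d} | OUT={}
  B5: | IN={} | OUT={}

Merge at B2: IN[B2] = OUT[B1] = {a+b}
Applying B2's transfer function to that IN value gives OUT[B2] (row B2 above).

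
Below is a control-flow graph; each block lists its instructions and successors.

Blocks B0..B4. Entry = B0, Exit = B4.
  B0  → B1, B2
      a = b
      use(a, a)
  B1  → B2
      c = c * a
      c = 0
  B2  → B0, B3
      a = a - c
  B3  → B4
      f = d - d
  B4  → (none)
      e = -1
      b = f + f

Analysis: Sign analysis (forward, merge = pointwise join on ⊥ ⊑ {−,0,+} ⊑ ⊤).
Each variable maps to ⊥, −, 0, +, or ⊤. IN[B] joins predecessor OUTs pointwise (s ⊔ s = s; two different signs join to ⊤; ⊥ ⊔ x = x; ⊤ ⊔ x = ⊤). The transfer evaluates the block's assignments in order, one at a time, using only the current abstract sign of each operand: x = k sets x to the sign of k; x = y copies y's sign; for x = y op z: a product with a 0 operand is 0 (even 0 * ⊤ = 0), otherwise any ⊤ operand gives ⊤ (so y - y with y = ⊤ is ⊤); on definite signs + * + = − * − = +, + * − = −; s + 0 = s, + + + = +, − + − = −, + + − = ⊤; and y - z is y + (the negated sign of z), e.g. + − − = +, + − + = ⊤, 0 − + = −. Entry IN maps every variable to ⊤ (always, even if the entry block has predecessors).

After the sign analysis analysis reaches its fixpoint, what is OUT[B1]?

Converged values:
  B0:  IN=(all ⊤)  OUT=(all ⊤)
  B1:  IN=(all ⊤)  OUT={c:0; rest ⊤}
  B2:  IN=(all ⊤)  OUT=(all ⊤)
  B3:  IN=(all ⊤)  OUT=(all ⊤)
  B4:  IN=(all ⊤)  OUT={e:-; rest ⊤}

Merge at B1: IN[B1] = OUT[B0] = {a: ⊤, b: ⊤, c: ⊤, d: ⊤, e: ⊤, f: ⊤}
Applying B1's transfer function to that IN value gives OUT[B1] (row B1 above).

Answer: {a: ⊤, b: ⊤, c: 0, d: ⊤, e: ⊤, f: ⊤}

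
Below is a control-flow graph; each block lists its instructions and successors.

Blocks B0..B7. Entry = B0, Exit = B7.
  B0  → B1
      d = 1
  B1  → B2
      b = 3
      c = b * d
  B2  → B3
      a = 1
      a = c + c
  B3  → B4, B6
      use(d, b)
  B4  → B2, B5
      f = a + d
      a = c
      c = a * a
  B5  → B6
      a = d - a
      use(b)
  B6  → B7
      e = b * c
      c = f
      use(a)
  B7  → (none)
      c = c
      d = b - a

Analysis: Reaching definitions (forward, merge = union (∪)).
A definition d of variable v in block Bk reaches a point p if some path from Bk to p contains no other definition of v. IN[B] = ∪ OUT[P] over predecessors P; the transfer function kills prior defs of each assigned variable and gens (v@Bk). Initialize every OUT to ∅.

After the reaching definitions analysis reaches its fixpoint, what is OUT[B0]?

Per-block solution:
  B0: | IN={} | OUT={d@B0}
  B1: | IN={d@B0} | OUT={b@B1, c@B1, d@B0}
  B2: | IN={a@B4, b@B1, c@B1, c@B4, d@B0, f@B4} | OUT={a@B2, b@B1, c@B1, c@B4, d@B0, f@B4}
  B3: | IN={a@B2, b@B1, c@B1, c@B4, d@B0, f@B4} | OUT={a@B2, b@B1, c@B1, c@B4, d@B0, f@B4}
  B4: | IN={a@B2, b@B1, c@B1, c@B4, d@B0, f@B4} | OUT={a@B4, b@B1, c@B4, d@B0, f@B4}
  B5: | IN={a@B4, b@B1, c@B4, d@B0, f@B4} | OUT={a@B5, b@B1, c@B4, d@B0, f@B4}
  B6: | IN={a@B2, a@B5, b@B1, c@B1, c@B4, d@B0, f@B4} | OUT={a@B2, a@B5, b@B1, c@B6, d@B0, e@B6, f@B4}
  B7: | IN={a@B2, a@B5, b@B1, c@B6, d@B0, e@B6, f@B4} | OUT={a@B2, a@B5, b@B1, c@B7, d@B7, e@B6, f@B4}

B0 is the boundary node: IN[B0] = {}
Applying B0's transfer function to that IN value gives OUT[B0] (row B0 above).

Answer: {d@B0}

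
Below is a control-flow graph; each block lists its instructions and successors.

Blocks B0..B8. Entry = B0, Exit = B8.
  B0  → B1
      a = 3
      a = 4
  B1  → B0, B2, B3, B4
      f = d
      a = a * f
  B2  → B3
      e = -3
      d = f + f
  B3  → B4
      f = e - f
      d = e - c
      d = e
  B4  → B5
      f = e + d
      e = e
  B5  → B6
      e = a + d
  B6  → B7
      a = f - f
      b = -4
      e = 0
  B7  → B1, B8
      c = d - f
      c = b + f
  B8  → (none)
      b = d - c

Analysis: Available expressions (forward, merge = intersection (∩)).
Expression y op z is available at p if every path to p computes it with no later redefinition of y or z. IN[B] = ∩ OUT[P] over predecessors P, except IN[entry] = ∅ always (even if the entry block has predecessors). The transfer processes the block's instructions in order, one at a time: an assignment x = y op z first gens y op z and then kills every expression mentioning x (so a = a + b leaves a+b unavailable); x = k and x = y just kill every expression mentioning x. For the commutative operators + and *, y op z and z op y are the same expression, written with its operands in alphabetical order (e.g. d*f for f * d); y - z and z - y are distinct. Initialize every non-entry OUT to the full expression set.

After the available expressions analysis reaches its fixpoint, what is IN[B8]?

Answer: {b+f, d-f, f-f}

Derivation:
Per-block solution:
  B0: | IN={} | OUT={}
  B1: | IN={} | OUT={}
  B2: | IN={} | OUT={f+f}
  B3: | IN={} | OUT={e-c}
  B4: | IN={} | OUT={}
  B5: | IN={} | OUT={a+d}
  B6: | IN={a+d} | OUT={f-f}
  B7: | IN={f-f} | OUT={b+f, d-f, f-f}
  B8: | IN={b+f, d-f, f-f} | OUT={d-c, d-f, f-f}

Merge at B8: IN[B8] = OUT[B7] = {b+f, d-f, f-f}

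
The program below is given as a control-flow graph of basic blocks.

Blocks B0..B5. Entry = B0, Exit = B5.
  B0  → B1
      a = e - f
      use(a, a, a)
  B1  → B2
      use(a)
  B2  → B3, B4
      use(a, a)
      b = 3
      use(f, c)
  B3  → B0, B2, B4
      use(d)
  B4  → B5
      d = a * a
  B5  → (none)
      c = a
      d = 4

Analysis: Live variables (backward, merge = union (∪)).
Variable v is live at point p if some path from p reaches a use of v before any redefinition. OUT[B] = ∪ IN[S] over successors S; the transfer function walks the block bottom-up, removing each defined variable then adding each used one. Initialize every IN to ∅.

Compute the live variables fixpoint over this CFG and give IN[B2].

Fixpoint table:
  B0:  IN={c, d, e, f}  OUT={a, c, d, e, f}
  B1:  IN={a, c, d, e, f}  OUT={a, c, d, e, f}
  B2:  IN={a, c, d, e, f}  OUT={a, c, d, e, f}
  B3:  IN={a, c, d, e, f}  OUT={a, c, d, e, f}
  B4:  IN={a}  OUT={a}
  B5:  IN={a}  OUT={}

Merge at B2: OUT[B2] = IN[B3] ⊔ IN[B4] = {a, c, d, e, f}
Applying B2's transfer function to that OUT value gives IN[B2] (row B2 above).

Answer: {a, c, d, e, f}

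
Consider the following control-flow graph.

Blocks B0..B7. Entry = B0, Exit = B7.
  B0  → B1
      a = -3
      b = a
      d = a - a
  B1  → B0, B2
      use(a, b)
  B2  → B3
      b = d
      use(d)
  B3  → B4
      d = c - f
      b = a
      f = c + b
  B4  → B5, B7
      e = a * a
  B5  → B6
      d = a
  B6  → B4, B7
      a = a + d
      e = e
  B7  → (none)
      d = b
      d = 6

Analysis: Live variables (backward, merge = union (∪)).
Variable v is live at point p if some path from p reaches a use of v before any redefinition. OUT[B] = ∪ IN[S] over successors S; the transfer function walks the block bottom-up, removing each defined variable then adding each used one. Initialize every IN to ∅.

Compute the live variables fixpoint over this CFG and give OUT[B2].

Fixpoint table:
  B0:  IN={c, f}  OUT={a, b, c, d, f}
  B1:  IN={a, b, c, d, f}  OUT={a, c, d, f}
  B2:  IN={a, c, d, f}  OUT={a, c, f}
  B3:  IN={a, c, f}  OUT={a, b}
  B4:  IN={a, b}  OUT={a, b, e}
  B5:  IN={a, b, e}  OUT={a, b, d, e}
  B6:  IN={a, b, d, e}  OUT={a, b}
  B7:  IN={b}  OUT={}

Merge at B2: OUT[B2] = IN[B3] = {a, c, f}

Answer: {a, c, f}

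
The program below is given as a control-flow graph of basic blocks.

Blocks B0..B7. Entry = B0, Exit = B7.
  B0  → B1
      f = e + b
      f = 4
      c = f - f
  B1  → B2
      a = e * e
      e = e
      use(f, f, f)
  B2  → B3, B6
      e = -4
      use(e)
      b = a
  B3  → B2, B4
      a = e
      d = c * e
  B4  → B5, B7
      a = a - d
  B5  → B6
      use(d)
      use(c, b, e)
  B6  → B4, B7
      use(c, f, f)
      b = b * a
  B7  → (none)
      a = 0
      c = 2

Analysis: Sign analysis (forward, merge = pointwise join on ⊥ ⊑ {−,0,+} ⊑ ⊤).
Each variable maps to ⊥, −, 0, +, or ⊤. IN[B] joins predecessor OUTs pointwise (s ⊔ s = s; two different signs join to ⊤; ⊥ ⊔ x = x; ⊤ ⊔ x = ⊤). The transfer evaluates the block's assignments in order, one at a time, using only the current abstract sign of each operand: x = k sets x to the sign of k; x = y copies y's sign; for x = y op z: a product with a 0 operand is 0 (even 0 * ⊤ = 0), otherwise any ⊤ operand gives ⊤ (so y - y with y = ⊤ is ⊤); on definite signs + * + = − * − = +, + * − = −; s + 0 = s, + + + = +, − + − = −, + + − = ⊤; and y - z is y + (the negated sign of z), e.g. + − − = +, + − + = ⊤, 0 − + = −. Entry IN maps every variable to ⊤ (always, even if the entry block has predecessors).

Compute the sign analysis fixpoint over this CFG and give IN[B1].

Converged values:
  B0:  IN=(all ⊤)  OUT={f:+; rest ⊤}
  B1:  IN={f:+; rest ⊤}  OUT={f:+; rest ⊤}
  B2:  IN={f:+; rest ⊤}  OUT={e:-, f:+; rest ⊤}
  B3:  IN={e:-, f:+; rest ⊤}  OUT={a:-, e:-, f:+; rest ⊤}
  B4:  IN={e:-, f:+; rest ⊤}  OUT={e:-, f:+; rest ⊤}
  B5:  IN={e:-, f:+; rest ⊤}  OUT={e:-, f:+; rest ⊤}
  B6:  IN={e:-, f:+; rest ⊤}  OUT={e:-, f:+; rest ⊤}
  B7:  IN={e:-, f:+; rest ⊤}  OUT={a:0, c:+, e:-, f:+; rest ⊤}

Merge at B1: IN[B1] = OUT[B0] = {a: ⊤, b: ⊤, c: ⊤, d: ⊤, e: ⊤, f: +}

Answer: {a: ⊤, b: ⊤, c: ⊤, d: ⊤, e: ⊤, f: +}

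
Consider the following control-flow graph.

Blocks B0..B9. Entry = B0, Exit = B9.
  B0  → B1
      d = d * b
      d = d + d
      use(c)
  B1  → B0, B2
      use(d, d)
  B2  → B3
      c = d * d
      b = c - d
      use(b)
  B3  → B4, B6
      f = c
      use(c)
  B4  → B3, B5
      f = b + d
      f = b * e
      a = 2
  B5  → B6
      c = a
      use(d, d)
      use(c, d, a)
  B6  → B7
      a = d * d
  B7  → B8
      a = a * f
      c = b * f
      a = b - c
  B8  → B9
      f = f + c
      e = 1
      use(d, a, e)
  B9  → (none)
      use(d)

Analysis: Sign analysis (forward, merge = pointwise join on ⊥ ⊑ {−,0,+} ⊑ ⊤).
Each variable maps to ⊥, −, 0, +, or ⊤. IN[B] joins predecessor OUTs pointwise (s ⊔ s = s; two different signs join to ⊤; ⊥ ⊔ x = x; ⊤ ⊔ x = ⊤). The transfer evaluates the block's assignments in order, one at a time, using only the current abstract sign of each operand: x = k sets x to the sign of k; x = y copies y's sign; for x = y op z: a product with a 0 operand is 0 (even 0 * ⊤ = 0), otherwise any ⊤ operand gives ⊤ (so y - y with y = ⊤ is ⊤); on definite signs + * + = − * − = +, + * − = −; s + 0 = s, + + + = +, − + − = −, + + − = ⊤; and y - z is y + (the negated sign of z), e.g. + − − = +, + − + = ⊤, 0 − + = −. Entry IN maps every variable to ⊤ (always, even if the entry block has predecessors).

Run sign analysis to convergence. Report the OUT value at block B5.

Answer: {a: +, b: ⊤, c: +, d: ⊤, e: ⊤, f: ⊤}

Trace:
Converged values:
  B0:   IN=(all ⊤)   OUT=(all ⊤)
  B1:   IN=(all ⊤)   OUT=(all ⊤)
  B2:   IN=(all ⊤)   OUT=(all ⊤)
  B3:   IN=(all ⊤)   OUT=(all ⊤)
  B4:   IN=(all ⊤)   OUT={a:+; rest ⊤}
  B5:   IN={a:+; rest ⊤}   OUT={a:+, c:+; rest ⊤}
  B6:   IN=(all ⊤)   OUT=(all ⊤)
  B7:   IN=(all ⊤)   OUT=(all ⊤)
  B8:   IN=(all ⊤)   OUT={e:+; rest ⊤}
  B9:   IN={e:+; rest ⊤}   OUT={e:+; rest ⊤}

Merge at B5: IN[B5] = OUT[B4] = {a: +, b: ⊤, c: ⊤, d: ⊤, e: ⊤, f: ⊤}
Applying B5's transfer function to that IN value gives OUT[B5] (row B5 above).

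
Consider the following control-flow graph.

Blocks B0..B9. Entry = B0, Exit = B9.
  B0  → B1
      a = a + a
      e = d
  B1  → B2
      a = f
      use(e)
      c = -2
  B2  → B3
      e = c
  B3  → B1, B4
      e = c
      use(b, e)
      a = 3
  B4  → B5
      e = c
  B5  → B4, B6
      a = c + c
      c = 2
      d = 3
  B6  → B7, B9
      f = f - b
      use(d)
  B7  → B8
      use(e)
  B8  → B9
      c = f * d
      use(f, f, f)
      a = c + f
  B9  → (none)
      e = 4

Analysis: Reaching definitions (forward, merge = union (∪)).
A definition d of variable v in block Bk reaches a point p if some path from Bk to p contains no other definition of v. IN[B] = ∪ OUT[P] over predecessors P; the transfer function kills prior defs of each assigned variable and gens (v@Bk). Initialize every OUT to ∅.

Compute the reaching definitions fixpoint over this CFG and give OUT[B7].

Converged values:
  B0: | IN={} | OUT={a@B0, e@B0}
  B1: | IN={a@B0, a@B3, c@B1, e@B0, e@B3} | OUT={a@B1, c@B1, e@B0, e@B3}
  B2: | IN={a@B1, c@B1, e@B0, e@B3} | OUT={a@B1, c@B1, e@B2}
  B3: | IN={a@B1, c@B1, e@B2} | OUT={a@B3, c@B1, e@B3}
  B4: | IN={a@B3, a@B5, c@B1, c@B5, d@B5, e@B3, e@B4} | OUT={a@B3, a@B5, c@B1, c@B5, d@B5, e@B4}
  B5: | IN={a@B3, a@B5, c@B1, c@B5, d@B5, e@B4} | OUT={a@B5, c@B5, d@B5, e@B4}
  B6: | IN={a@B5, c@B5, d@B5, e@B4} | OUT={a@B5, c@B5, d@B5, e@B4, f@B6}
  B7: | IN={a@B5, c@B5, d@B5, e@B4, f@B6} | OUT={a@B5, c@B5, d@B5, e@B4, f@B6}
  B8: | IN={a@B5, c@B5, d@B5, e@B4, f@B6} | OUT={a@B8, c@B8, d@B5, e@B4, f@B6}
  B9: | IN={a@B5, a@B8, c@B5, c@B8, d@B5, e@B4, f@B6} | OUT={a@B5, a@B8, c@B5, c@B8, d@B5, e@B9, f@B6}

Merge at B7: IN[B7] = OUT[B6] = {a@B5, c@B5, d@B5, e@B4, f@B6}
Applying B7's transfer function to that IN value gives OUT[B7] (row B7 above).

Answer: {a@B5, c@B5, d@B5, e@B4, f@B6}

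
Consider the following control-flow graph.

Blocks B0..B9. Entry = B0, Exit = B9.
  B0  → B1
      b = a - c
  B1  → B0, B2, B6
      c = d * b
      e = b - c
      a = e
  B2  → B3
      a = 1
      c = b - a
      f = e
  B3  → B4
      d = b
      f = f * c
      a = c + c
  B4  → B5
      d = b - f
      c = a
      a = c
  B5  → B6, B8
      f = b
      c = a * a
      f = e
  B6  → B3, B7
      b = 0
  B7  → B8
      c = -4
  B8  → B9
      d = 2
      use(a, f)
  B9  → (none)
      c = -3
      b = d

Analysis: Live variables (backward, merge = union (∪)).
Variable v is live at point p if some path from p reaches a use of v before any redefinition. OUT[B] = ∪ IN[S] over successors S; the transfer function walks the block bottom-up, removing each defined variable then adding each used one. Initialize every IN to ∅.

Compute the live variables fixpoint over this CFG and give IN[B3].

Fixpoint table:
  B0:   IN={a, c, d, f}   OUT={b, d, f}
  B1:   IN={b, d, f}   OUT={a, b, c, d, e, f}
  B2:   IN={b, e}   OUT={b, c, e, f}
  B3:   IN={b, c, e, f}   OUT={a, b, e, f}
  B4:   IN={a, b, e, f}   OUT={a, b, e}
  B5:   IN={a, b, e}   OUT={a, c, e, f}
  B6:   IN={a, c, e, f}   OUT={a, b, c, e, f}
  B7:   IN={a, f}   OUT={a, f}
  B8:   IN={a, f}   OUT={d}
  B9:   IN={d}   OUT={}

Merge at B3: OUT[B3] = IN[B4] = {a, b, e, f}
Applying B3's transfer function to that OUT value gives IN[B3] (row B3 above).

Answer: {b, c, e, f}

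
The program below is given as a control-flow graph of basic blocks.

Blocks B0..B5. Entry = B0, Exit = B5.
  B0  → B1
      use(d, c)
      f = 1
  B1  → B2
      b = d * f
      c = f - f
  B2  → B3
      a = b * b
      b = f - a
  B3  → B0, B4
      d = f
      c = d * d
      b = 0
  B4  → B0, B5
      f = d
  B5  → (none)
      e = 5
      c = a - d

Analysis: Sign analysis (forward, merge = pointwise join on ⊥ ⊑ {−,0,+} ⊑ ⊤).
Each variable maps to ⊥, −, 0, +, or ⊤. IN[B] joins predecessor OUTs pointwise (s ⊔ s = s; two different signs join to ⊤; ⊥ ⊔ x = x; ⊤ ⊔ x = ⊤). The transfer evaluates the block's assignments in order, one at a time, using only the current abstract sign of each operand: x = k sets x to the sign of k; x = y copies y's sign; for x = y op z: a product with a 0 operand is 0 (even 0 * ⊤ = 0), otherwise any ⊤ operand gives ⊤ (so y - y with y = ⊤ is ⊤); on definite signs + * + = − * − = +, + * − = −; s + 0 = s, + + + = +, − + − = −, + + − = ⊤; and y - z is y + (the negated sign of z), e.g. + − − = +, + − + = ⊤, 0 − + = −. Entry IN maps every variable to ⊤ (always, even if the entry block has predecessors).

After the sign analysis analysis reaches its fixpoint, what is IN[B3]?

Answer: {a: ⊤, b: ⊤, c: ⊤, d: ⊤, e: ⊤, f: +}

Derivation:
Converged values:
  B0:   IN=(all ⊤)   OUT={f:+; rest ⊤}
  B1:   IN={f:+; rest ⊤}   OUT={f:+; rest ⊤}
  B2:   IN={f:+; rest ⊤}   OUT={f:+; rest ⊤}
  B3:   IN={f:+; rest ⊤}   OUT={b:0, c:+, d:+, f:+; rest ⊤}
  B4:   IN={b:0, c:+, d:+, f:+; rest ⊤}   OUT={b:0, c:+, d:+, f:+; rest ⊤}
  B5:   IN={b:0, c:+, d:+, f:+; rest ⊤}   OUT={b:0, d:+, e:+, f:+; rest ⊤}

Merge at B3: IN[B3] = OUT[B2] = {a: ⊤, b: ⊤, c: ⊤, d: ⊤, e: ⊤, f: +}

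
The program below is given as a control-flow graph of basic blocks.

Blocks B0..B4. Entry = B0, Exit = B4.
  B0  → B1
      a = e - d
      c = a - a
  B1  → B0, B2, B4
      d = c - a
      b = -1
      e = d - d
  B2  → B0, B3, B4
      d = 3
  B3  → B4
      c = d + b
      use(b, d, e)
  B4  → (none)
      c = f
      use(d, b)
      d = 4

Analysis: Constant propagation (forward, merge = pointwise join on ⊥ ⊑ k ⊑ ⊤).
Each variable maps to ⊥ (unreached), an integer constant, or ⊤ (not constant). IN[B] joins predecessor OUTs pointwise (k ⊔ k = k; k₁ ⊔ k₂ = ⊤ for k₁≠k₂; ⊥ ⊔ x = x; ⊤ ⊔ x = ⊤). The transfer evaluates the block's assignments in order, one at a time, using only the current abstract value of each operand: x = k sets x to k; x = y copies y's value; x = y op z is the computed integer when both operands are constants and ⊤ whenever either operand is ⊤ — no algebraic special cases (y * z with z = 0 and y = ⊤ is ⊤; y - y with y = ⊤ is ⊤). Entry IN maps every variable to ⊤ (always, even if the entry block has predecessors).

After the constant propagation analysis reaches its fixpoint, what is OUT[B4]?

Answer: {a: ⊤, b: -1, c: ⊤, d: 4, e: ⊤, f: ⊤}

Working:
Converged values:
  B0: | IN=(all ⊤) | OUT=(all ⊤)
  B1: | IN=(all ⊤) | OUT={b:-1; rest ⊤}
  B2: | IN={b:-1; rest ⊤} | OUT={b:-1, d:3; rest ⊤}
  B3: | IN={b:-1, d:3; rest ⊤} | OUT={b:-1, c:2, d:3; rest ⊤}
  B4: | IN={b:-1; rest ⊤} | OUT={b:-1, d:4; rest ⊤}

Merge at B4: IN[B4] = OUT[B1] ⊔ OUT[B2] ⊔ OUT[B3] = {a: ⊤, b: -1, c: ⊤, d: ⊤, e: ⊤, f: ⊤}
Applying B4's transfer function to that IN value gives OUT[B4] (row B4 above).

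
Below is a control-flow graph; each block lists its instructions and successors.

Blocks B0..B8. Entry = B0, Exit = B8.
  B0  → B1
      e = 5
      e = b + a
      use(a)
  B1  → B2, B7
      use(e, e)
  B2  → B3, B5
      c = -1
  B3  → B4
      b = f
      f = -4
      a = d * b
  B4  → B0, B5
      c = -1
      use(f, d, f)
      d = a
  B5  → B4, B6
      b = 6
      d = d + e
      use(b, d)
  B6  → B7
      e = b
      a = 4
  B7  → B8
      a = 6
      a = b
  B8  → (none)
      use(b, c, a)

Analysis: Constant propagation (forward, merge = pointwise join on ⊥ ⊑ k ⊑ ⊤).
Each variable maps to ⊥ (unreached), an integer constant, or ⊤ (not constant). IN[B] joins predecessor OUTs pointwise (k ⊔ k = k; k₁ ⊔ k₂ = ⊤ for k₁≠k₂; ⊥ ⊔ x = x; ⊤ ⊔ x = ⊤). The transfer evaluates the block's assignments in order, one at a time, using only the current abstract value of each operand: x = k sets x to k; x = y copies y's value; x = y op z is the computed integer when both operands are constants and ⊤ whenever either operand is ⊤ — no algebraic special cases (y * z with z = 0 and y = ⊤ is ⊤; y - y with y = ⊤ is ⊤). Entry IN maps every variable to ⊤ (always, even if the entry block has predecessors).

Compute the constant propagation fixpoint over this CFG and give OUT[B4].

Fixpoint table:
  B0:   IN=(all ⊤)   OUT=(all ⊤)
  B1:   IN=(all ⊤)   OUT=(all ⊤)
  B2:   IN=(all ⊤)   OUT={c:-1; rest ⊤}
  B3:   IN={c:-1; rest ⊤}   OUT={c:-1, f:-4; rest ⊤}
  B4:   IN={c:-1; rest ⊤}   OUT={c:-1; rest ⊤}
  B5:   IN={c:-1; rest ⊤}   OUT={b:6, c:-1; rest ⊤}
  B6:   IN={b:6, c:-1; rest ⊤}   OUT={a:4, b:6, c:-1, e:6; rest ⊤}
  B7:   IN=(all ⊤)   OUT=(all ⊤)
  B8:   IN=(all ⊤)   OUT=(all ⊤)

Merge at B4: IN[B4] = OUT[B3] ⊔ OUT[B5] = {a: ⊤, b: ⊤, c: -1, d: ⊤, e: ⊤, f: ⊤}
Applying B4's transfer function to that IN value gives OUT[B4] (row B4 above).

Answer: {a: ⊤, b: ⊤, c: -1, d: ⊤, e: ⊤, f: ⊤}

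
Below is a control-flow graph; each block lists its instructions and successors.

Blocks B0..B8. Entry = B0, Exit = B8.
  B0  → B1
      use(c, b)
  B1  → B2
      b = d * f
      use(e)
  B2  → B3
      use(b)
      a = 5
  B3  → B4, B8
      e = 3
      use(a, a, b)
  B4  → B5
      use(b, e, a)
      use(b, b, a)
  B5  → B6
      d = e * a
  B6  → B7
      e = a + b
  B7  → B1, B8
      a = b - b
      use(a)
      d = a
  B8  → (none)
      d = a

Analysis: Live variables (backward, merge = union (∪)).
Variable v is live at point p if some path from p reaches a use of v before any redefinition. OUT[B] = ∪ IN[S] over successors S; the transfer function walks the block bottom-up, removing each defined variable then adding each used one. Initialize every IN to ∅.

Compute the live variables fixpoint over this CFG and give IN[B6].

Answer: {a, b, f}

Trace:
Per-block solution:
  B0: | IN={b, c, d, e, f} | OUT={d, e, f}
  B1: | IN={d, e, f} | OUT={b, f}
  B2: | IN={b, f} | OUT={a, b, f}
  B3: | IN={a, b, f} | OUT={a, b, e, f}
  B4: | IN={a, b, e, f} | OUT={a, b, e, f}
  B5: | IN={a, b, e, f} | OUT={a, b, f}
  B6: | IN={a, b, f} | OUT={b, e, f}
  B7: | IN={b, e, f} | OUT={a, d, e, f}
  B8: | IN={a} | OUT={}

Merge at B6: OUT[B6] = IN[B7] = {b, e, f}
Applying B6's transfer function to that OUT value gives IN[B6] (row B6 above).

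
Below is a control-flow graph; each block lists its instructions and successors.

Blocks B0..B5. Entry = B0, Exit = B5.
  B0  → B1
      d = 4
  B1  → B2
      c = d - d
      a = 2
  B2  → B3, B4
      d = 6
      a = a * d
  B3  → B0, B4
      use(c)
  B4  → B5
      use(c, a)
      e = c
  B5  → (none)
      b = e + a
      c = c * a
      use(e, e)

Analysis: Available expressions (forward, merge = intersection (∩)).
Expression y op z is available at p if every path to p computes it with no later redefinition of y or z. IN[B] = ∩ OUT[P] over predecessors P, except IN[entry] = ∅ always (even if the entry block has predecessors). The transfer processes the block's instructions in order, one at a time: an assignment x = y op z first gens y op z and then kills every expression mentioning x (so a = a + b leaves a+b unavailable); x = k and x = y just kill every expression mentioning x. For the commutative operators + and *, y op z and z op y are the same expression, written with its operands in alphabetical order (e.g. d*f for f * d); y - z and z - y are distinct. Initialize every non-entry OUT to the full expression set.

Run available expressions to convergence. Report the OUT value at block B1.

Converged values:
  B0:  IN={}  OUT={}
  B1:  IN={}  OUT={d-d}
  B2:  IN={d-d}  OUT={}
  B3:  IN={}  OUT={}
  B4:  IN={}  OUT={}
  B5:  IN={}  OUT={a+e}

Merge at B1: IN[B1] = OUT[B0] = {}
Applying B1's transfer function to that IN value gives OUT[B1] (row B1 above).

Answer: {d-d}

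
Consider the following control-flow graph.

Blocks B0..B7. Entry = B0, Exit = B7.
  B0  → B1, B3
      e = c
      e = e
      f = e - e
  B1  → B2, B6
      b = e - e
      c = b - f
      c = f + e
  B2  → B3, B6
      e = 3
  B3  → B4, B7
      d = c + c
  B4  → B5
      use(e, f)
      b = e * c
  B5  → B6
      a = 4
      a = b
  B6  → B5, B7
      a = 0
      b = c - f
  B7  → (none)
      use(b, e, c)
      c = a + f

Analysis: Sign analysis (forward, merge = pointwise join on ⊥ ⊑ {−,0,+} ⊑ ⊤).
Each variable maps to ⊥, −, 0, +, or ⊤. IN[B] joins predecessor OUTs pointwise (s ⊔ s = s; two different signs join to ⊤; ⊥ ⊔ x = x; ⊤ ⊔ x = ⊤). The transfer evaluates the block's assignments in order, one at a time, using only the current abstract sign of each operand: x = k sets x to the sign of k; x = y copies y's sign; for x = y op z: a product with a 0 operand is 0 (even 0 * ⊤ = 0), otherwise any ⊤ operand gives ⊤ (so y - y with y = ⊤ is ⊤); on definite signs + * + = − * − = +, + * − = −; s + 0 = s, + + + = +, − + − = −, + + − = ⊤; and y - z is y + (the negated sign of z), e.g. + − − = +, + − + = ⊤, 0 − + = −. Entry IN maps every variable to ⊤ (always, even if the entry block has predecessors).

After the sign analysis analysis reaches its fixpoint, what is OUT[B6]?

Fixpoint table:
  B0:  IN=(all ⊤)  OUT=(all ⊤)
  B1:  IN=(all ⊤)  OUT=(all ⊤)
  B2:  IN=(all ⊤)  OUT={e:+; rest ⊤}
  B3:  IN=(all ⊤)  OUT=(all ⊤)
  B4:  IN=(all ⊤)  OUT=(all ⊤)
  B5:  IN=(all ⊤)  OUT=(all ⊤)
  B6:  IN=(all ⊤)  OUT={a:0; rest ⊤}
  B7:  IN=(all ⊤)  OUT=(all ⊤)

Merge at B6: IN[B6] = OUT[B1] ⊔ OUT[B2] ⊔ OUT[B5] = {a: ⊤, b: ⊤, c: ⊤, d: ⊤, e: ⊤, f: ⊤}
Applying B6's transfer function to that IN value gives OUT[B6] (row B6 above).

Answer: {a: 0, b: ⊤, c: ⊤, d: ⊤, e: ⊤, f: ⊤}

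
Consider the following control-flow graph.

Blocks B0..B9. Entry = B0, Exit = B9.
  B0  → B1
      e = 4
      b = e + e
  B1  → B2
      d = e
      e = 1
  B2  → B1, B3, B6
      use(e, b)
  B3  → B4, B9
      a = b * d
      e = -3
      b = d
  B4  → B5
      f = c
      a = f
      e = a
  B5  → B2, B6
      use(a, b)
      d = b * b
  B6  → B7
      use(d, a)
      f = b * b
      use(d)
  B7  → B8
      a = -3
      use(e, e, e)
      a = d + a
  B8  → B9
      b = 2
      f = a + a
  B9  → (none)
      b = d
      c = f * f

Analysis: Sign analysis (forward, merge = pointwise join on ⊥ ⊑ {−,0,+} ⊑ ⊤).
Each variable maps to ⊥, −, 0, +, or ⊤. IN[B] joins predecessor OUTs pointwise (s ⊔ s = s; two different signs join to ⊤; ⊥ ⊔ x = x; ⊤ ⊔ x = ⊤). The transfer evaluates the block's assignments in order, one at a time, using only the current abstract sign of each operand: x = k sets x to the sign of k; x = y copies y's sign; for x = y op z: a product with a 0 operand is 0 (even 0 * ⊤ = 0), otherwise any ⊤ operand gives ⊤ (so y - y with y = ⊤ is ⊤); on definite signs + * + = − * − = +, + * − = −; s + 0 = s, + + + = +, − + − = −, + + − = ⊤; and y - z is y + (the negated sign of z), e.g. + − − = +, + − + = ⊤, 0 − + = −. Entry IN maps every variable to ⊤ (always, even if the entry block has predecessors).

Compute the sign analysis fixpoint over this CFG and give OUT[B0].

Per-block solution:
  B0: | IN=(all ⊤) | OUT={b:+, e:+; rest ⊤}
  B1: | IN=(all ⊤) | OUT={e:+; rest ⊤}
  B2: | IN=(all ⊤) | OUT=(all ⊤)
  B3: | IN=(all ⊤) | OUT={e:-; rest ⊤}
  B4: | IN={e:-; rest ⊤} | OUT=(all ⊤)
  B5: | IN=(all ⊤) | OUT=(all ⊤)
  B6: | IN=(all ⊤) | OUT=(all ⊤)
  B7: | IN=(all ⊤) | OUT=(all ⊤)
  B8: | IN=(all ⊤) | OUT={b:+; rest ⊤}
  B9: | IN=(all ⊤) | OUT=(all ⊤)

B0 is the boundary node: IN[B0] = {a: ⊤, b: ⊤, c: ⊤, d: ⊤, e: ⊤, f: ⊤}
Applying B0's transfer function to that IN value gives OUT[B0] (row B0 above).

Answer: {a: ⊤, b: +, c: ⊤, d: ⊤, e: +, f: ⊤}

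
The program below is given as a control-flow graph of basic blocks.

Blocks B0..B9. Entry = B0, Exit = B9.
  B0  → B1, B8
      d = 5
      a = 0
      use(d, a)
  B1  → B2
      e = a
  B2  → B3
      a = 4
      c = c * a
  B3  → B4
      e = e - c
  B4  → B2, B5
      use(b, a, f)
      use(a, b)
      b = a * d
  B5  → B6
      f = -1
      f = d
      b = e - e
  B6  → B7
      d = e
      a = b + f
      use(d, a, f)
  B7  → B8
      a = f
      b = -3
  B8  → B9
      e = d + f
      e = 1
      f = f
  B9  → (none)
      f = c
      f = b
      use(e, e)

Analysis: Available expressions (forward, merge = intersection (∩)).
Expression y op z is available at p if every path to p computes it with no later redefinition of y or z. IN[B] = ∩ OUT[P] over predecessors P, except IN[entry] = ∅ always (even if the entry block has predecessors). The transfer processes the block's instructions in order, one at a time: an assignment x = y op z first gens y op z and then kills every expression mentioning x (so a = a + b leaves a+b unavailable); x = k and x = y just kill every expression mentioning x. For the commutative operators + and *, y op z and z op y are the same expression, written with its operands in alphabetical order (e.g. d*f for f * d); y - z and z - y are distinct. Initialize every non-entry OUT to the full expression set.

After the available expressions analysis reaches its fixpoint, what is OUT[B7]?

Converged values:
  B0:   IN={}   OUT={}
  B1:   IN={}   OUT={}
  B2:   IN={}   OUT={}
  B3:   IN={}   OUT={}
  B4:   IN={}   OUT={a*d}
  B5:   IN={a*d}   OUT={a*d, e-e}
  B6:   IN={a*d, e-e}   OUT={b+f, e-e}
  B7:   IN={b+f, e-e}   OUT={e-e}
  B8:   IN={}   OUT={}
  B9:   IN={}   OUT={}

Merge at B7: IN[B7] = OUT[B6] = {b+f, e-e}
Applying B7's transfer function to that IN value gives OUT[B7] (row B7 above).

Answer: {e-e}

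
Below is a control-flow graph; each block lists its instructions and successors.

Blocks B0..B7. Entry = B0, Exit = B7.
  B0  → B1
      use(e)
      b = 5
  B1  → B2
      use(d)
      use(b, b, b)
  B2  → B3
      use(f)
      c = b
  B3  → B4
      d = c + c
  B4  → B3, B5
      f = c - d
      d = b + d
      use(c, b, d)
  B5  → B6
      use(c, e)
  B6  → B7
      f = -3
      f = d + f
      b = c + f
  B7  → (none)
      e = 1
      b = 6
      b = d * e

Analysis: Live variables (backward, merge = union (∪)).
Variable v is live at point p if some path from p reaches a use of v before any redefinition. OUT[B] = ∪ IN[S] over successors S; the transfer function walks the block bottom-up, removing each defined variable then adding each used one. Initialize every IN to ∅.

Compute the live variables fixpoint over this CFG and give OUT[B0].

Per-block solution:
  B0:   IN={d, e, f}   OUT={b, d, e, f}
  B1:   IN={b, d, e, f}   OUT={b, e, f}
  B2:   IN={b, e, f}   OUT={b, c, e}
  B3:   IN={b, c, e}   OUT={b, c, d, e}
  B4:   IN={b, c, d, e}   OUT={b, c, d, e}
  B5:   IN={c, d, e}   OUT={c, d}
  B6:   IN={c, d}   OUT={d}
  B7:   IN={d}   OUT={}

Merge at B0: OUT[B0] = IN[B1] = {b, d, e, f}

Answer: {b, d, e, f}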